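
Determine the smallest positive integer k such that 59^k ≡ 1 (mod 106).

Since 59 ∈ (Z/106Z)^×, its order divides φ(106) = φ(2)·φ(53) = 1·52 = 52 = 2^2 · 13.
Divisors of 52: 1, 2, 4, 13, 26, 52.
Compute 59^d (mod 106) for the divisors d until we hit 1:
59^1 ≡ 59
59^2 ≡ 89
59^4 ≡ 77
59^13 ≡ 105
59^26 ≡ 1
The smallest such exponent is 26, so the order of 59 is 26.

26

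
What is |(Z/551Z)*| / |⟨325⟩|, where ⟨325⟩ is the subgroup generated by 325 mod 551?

4

ord(325) | φ(551) = φ(19·29) = (19−1)·(29−1) = 18·28 = 504 = 2^3 · 3^2 · 7.
Divisors of 504: 1, 2, 3, 4, 6, 7, 8, 9, 12, 14, 18, 21, 24, 28, 36, 42, 56, 63, 72, 84, 126, 168, 252, 504.
Compute 325^d (mod 551) for the divisors d until we hit 1:
325^1 ≡ 325 (mod 551)
325^2 ≡ 384 (mod 551)
325^3 ≡ 274 (mod 551)
325^4 ≡ 339 (mod 551)
325^6 ≡ 140 (mod 551)
325^7 ≡ 318 (mod 551)
325^8 ≡ 313 (mod 551)
325^9 ≡ 341 (mod 551)
325^12 ≡ 315 (mod 551)
325^14 ≡ 291 (mod 551)
325^18 ≡ 20 (mod 551)
325^21 ≡ 521 (mod 551)
325^24 ≡ 45 (mod 551)
325^28 ≡ 378 (mod 551)
325^36 ≡ 400 (mod 551)
325^42 ≡ 349 (mod 551)
325^56 ≡ 175 (mod 551)
325^63 ≡ 550 (mod 551)
325^72 ≡ 210 (mod 551)
325^84 ≡ 30 (mod 551)
325^126 ≡ 1 (mod 551) ✓
Thus |⟨325⟩| = ord(325) = 126.
Index = |(Z/551Z)^×| / |⟨325⟩| = 504 / 126 = 4.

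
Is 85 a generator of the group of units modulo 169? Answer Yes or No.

Yes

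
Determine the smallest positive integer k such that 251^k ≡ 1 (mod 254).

63

The order of 251 must divide φ(254) = φ(2)·φ(127) = 1·126 = 126 = 2 · 3^2 · 7.
Divisors of 126: 1, 2, 3, 6, 7, 9, 14, 18, 21, 42, 63, 126.
Test each divisor d:
251^1 ≡ 251 (mod 254)
251^2 ≡ 9 (mod 254)
251^3 ≡ 227 (mod 254)
251^6 ≡ 221 (mod 254)
251^7 ≡ 99 (mod 254)
251^9 ≡ 129 (mod 254)
251^14 ≡ 149 (mod 254)
251^18 ≡ 131 (mod 254)
251^21 ≡ 19 (mod 254)
251^42 ≡ 107 (mod 254)
251^63 ≡ 1 (mod 254) ✓
Hence ord(251) = 63.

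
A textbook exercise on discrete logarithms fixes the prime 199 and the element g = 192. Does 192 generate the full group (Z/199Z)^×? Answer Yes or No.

Yes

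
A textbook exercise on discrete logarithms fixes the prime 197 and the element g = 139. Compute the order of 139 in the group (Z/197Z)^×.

ord(139) | φ(197) = 197 − 1 = 196 = 2^2 · 7^2.
Divisors of 196: 1, 2, 4, 7, 14, 28, 49, 98, 196.
Compute 139^d (mod 197) for the divisors d until we hit 1:
139^1 ≡ 139 (mod 197)
139^2 ≡ 15 (mod 197)
139^4 ≡ 28 (mod 197)
139^7 ≡ 68 (mod 197)
139^14 ≡ 93 (mod 197)
139^28 ≡ 178 (mod 197)
139^49 ≡ 14 (mod 197)
139^98 ≡ 196 (mod 197)
139^196 ≡ 1 (mod 197) ✓
Therefore the multiplicative order of 139 modulo 197 is 196.

196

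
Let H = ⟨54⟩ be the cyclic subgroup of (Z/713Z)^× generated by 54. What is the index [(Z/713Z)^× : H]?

6

The order of 54 must divide φ(713) = φ(23·31) = (23−1)·(31−1) = 22·30 = 660 = 2^2 · 3 · 5 · 11.
Divisors of 660: 1, 2, 3, 4, 5, 6, 10, 11, 12, 15, 20, 22, 30, 33, 44, 55, 60, 66, 110, 132, 165, 220, 330, 660.
Evaluate successive powers at the divisors of 660:
54^1 ≡ 54 (mod 713)
54^2 ≡ 64 (mod 713)
54^3 ≡ 604 (mod 713)
54^4 ≡ 531 (mod 713)
54^5 ≡ 154 (mod 713)
54^6 ≡ 473 (mod 713)
54^10 ≡ 187 (mod 713)
54^11 ≡ 116 (mod 713)
54^12 ≡ 560 (mod 713)
54^15 ≡ 278 (mod 713)
54^20 ≡ 32 (mod 713)
54^22 ≡ 622 (mod 713)
54^30 ≡ 280 (mod 713)
54^33 ≡ 139 (mod 713)
54^44 ≡ 438 (mod 713)
54^55 ≡ 185 (mod 713)
54^60 ≡ 683 (mod 713)
54^66 ≡ 70 (mod 713)
54^110 ≡ 1 (mod 713) ✓
Thus |⟨54⟩| = ord(54) = 110.
Index = |(Z/713Z)^×| / |⟨54⟩| = 660 / 110 = 6.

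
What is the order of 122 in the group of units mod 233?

232

Since 122 ∈ (Z/233Z)^×, its order divides φ(233) = 233 − 1 = 232 = 2^3 · 29.
Divisors of 232: 1, 2, 4, 8, 29, 58, 116, 232.
Evaluate successive powers at the divisors of 232:
122^1 ≡ 122 (mod 233)
122^2 ≡ 205 (mod 233)
122^4 ≡ 85 (mod 233)
122^8 ≡ 2 (mod 233)
122^29 ≡ 12 (mod 233)
122^58 ≡ 144 (mod 233)
122^116 ≡ 232 (mod 233)
122^232 ≡ 1 (mod 233) ✓
So ord_233(122) = 232.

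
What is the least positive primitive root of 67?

φ(67) = 67 − 1 = 66 = 2 · 3 · 11.
Test candidates g = 2, 3, … against the prime factors q ∈ {2, 3, 11} of φ(67): g is a generator iff g^(66/q) ≢ 1 for every such q.
g = 2: 2^33 ≡ 66; 2^22 ≡ 37; 2^6 ≡ 64 — none is 1, so 2 is a primitive root.
So 2 is the smallest generator of (Z/67Z)^×.

2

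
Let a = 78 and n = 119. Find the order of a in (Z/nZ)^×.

16

By Lagrange's theorem, ord_119(78) divides φ(119) = φ(7·17) = (7−1)·(17−1) = 6·16 = 96 = 2^5 · 3.
Divisors of 96: 1, 2, 3, 4, 6, 8, 12, 16, 24, 32, 48, 96.
Check 78^d mod 119 for each divisor in increasing order:
78^1 ≡ 78
78^2 ≡ 15
78^3 ≡ 99
78^4 ≡ 106
78^6 ≡ 43
78^8 ≡ 50
78^12 ≡ 64
78^16 ≡ 1
The smallest such exponent is 16, so the order of 78 is 16.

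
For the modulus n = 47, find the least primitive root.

5

φ(47) = 47 − 1 = 46 = 2 · 23.
g is a primitive root iff g^(46/q) ≢ 1 (mod 47) for each prime q ∈ {2, 23}.
g = 2: 2^23 ≡ 1 — hits 1, so not a primitive root.
g = 3: 3^23 ≡ 1 — hits 1, so not a primitive root.
g = 4: 4^23 ≡ 1 — hits 1, so not a primitive root.
g = 5: 5^23 ≡ 46; 5^2 ≡ 25 — none is 1, so 5 is a primitive root.
The smallest primitive root modulo 47 is 5.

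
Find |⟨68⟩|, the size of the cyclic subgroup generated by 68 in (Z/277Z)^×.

276

Since 68 ∈ (Z/277Z)^×, its order divides φ(277) = 277 − 1 = 276 = 2^2 · 3 · 23.
Divisors of 276: 1, 2, 3, 4, 6, 12, 23, 46, 69, 92, 138, 276.
Compute 68^d (mod 277) for the divisors d until we hit 1:
68^1 ≡ 68
68^2 ≡ 192
68^3 ≡ 37
68^4 ≡ 23
68^6 ≡ 261
68^12 ≡ 256
68^23 ≡ 35
68^46 ≡ 117
68^69 ≡ 217
68^92 ≡ 116
68^138 ≡ 276
68^276 ≡ 1
Therefore the multiplicative order of 68 modulo 277 is 276.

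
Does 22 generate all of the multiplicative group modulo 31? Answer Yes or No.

Yes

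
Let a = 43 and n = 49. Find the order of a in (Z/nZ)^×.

7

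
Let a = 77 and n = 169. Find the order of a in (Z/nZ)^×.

26

By Lagrange's theorem, ord_169(77) divides φ(169) = φ(13^2) = 13·(13−1) = 156 = 2^2 · 3 · 13.
Divisors of 156: 1, 2, 3, 4, 6, 12, 13, 26, 39, 52, 78, 156.
Check 77^d mod 169 for each divisor in increasing order:
77^1 ≡ 77 (mod 169)
77^2 ≡ 14 (mod 169)
77^3 ≡ 64 (mod 169)
77^4 ≡ 27 (mod 169)
77^6 ≡ 40 (mod 169)
77^12 ≡ 79 (mod 169)
77^13 ≡ 168 (mod 169)
77^26 ≡ 1 (mod 169) ✓
So ord_169(77) = 26.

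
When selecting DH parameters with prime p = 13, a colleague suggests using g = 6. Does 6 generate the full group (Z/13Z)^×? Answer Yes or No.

φ(13) = 13 − 1 = 12 = 2^2 · 3.
An element g generates (Z/13Z)^× iff g^(12/q) ≢ 1 (mod 13) for each prime q ∈ {2, 3}.
6^6 ≡ 12 (mod 13)  [q = 2: ≢ 1 ✓]
6^4 ≡ 9 (mod 13)  [q = 3: ≢ 1 ✓]
All checks pass, so 6 has order 12 and is a primitive root modulo 13.

Yes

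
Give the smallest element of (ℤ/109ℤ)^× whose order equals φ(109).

6

φ(109) = 109 − 1 = 108 = 2^2 · 3^3.
g is a primitive root iff g^(108/q) ≢ 1 (mod 109) for each prime q ∈ {2, 3}.
g = 2: 2^54 ≡ 108; 2^36 ≡ 1 — hits 1, so not a primitive root.
g = 3: 3^54 ≡ 1 — hits 1, so not a primitive root.
g = 4: 4^54 ≡ 1 — hits 1, so not a primitive root.
g = 5: 5^54 ≡ 1 — hits 1, so not a primitive root.
g = 6: 6^54 ≡ 108; 6^36 ≡ 63 — none is 1, so 6 is a primitive root.
The smallest primitive root modulo 109 is 6.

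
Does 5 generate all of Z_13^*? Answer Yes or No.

No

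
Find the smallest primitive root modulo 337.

φ(337) = 337 − 1 = 336 = 2^4 · 3 · 7.
g is a primitive root iff g^(336/q) ≢ 1 (mod 337) for each prime q ∈ {2, 3, 7}.
g = 2: 2^168 ≡ 1 — hits 1, so not a primitive root.
g = 3: 3^168 ≡ 1 — hits 1, so not a primitive root.
g = 4: 4^168 ≡ 1 — hits 1, so not a primitive root.
g = 5: 5^168 ≡ 336; 5^112 ≡ 1 — hits 1, so not a primitive root.
g = 6: 6^168 ≡ 1 — hits 1, so not a primitive root.
g = 7: 7^168 ≡ 1 — hits 1, so not a primitive root.
g = 8: 8^168 ≡ 1 — hits 1, so not a primitive root.
g = 9: 9^168 ≡ 1 — hits 1, so not a primitive root.
g = 10: 10^168 ≡ 336; 10^112 ≡ 128; 10^48 ≡ 175 — none is 1, so 10 is a primitive root.
Hence the least primitive root of 337 is 10.

10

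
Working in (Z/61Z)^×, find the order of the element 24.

20

ord(24) | φ(61) = 61 − 1 = 60 = 2^2 · 3 · 5.
Divisors of 60: 1, 2, 3, 4, 5, 6, 10, 12, 15, 20, 30, 60.
Evaluate successive powers at the divisors of 60:
24^1 ≡ 24 (mod 61)
24^2 ≡ 27 (mod 61)
24^3 ≡ 38 (mod 61)
24^4 ≡ 58 (mod 61)
24^5 ≡ 50 (mod 61)
24^6 ≡ 41 (mod 61)
24^10 ≡ 60 (mod 61)
24^12 ≡ 34 (mod 61)
24^15 ≡ 11 (mod 61)
24^20 ≡ 1 (mod 61) ✓
So ord_61(24) = 20.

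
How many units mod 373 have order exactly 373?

0

φ(373) = 373 − 1 = 372 = 2^2 · 3 · 31.
Since (Z/373Z)^× is cyclic of order 372, the number of elements of order d is φ(d) when d | 372 and 0 otherwise.
373 does not divide 372, so no element of (Z/373Z)^× has order 373.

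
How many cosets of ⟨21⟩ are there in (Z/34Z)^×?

The order of 21 must divide φ(34) = φ(2)·φ(17) = 1·16 = 16 = 2^4.
Divisors of 16: 1, 2, 4, 8, 16.
Compute 21^d (mod 34) for the divisors d until we hit 1:
21^1 ≡ 21 (mod 34)
21^2 ≡ 33 (mod 34)
21^4 ≡ 1 (mod 34) ✓
Thus |⟨21⟩| = ord(21) = 4.
The index is φ(34) / ord(21) = 16 / 4 = 4.

4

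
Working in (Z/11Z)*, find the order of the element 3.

5

Since 3 ∈ (Z/11Z)^×, its order divides φ(11) = 11 − 1 = 10 = 2 · 5.
Divisors of 10: 1, 2, 5, 10.
Check 3^d mod 11 for each divisor in increasing order:
3^1 ≡ 3 (mod 11)
3^2 ≡ 9 (mod 11)
3^5 ≡ 1 (mod 11) ✓
So ord_11(3) = 5.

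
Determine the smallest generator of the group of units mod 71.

7

φ(71) = 71 − 1 = 70 = 2 · 5 · 7.
Test candidates g = 2, 3, … against the prime factors q ∈ {2, 5, 7} of φ(71): g is a generator iff g^(70/q) ≢ 1 for every such q.
g = 2: 2^35 ≡ 1 — hits 1, so not a primitive root.
g = 3: 3^35 ≡ 1 — hits 1, so not a primitive root.
g = 4: 4^35 ≡ 1 — hits 1, so not a primitive root.
g = 5: 5^35 ≡ 1 — hits 1, so not a primitive root.
g = 6: 6^35 ≡ 1 — hits 1, so not a primitive root.
g = 7: 7^35 ≡ 70; 7^14 ≡ 54; 7^10 ≡ 45 — none is 1, so 7 is a primitive root.
The smallest primitive root modulo 71 is 7.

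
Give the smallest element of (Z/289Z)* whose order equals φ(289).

3

φ(289) = φ(17^2) = 17·(17−1) = 272 = 2^4 · 17.
g is a primitive root iff g^(272/q) ≢ 1 (mod 289) for each prime q ∈ {2, 17}.
g = 2: 2^136 ≡ 1 — hits 1, so not a primitive root.
g = 3: 3^136 ≡ 288; 3^16 ≡ 171 — none is 1, so 3 is a primitive root.
The smallest primitive root modulo 289 is 3.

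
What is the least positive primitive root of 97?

φ(97) = 97 − 1 = 96 = 2^5 · 3.
g is a primitive root iff g^(96/q) ≢ 1 (mod 97) for each prime q ∈ {2, 3}.
g = 2: 2^48 ≡ 1 — hits 1, so not a primitive root.
g = 3: 3^48 ≡ 1 — hits 1, so not a primitive root.
g = 4: 4^48 ≡ 1 — hits 1, so not a primitive root.
g = 5: 5^48 ≡ 96; 5^32 ≡ 35 — none is 1, so 5 is a primitive root.
The smallest primitive root modulo 97 is 5.

5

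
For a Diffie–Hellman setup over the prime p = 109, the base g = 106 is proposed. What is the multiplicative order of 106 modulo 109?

54

By Lagrange's theorem, ord_109(106) divides φ(109) = 109 − 1 = 108 = 2^2 · 3^3.
Divisors of 108: 1, 2, 3, 4, 6, 9, 12, 18, 27, 36, 54, 108.
Test each divisor d:
106^1 ≡ 106 (mod 109)
106^2 ≡ 9 (mod 109)
106^3 ≡ 82 (mod 109)
106^4 ≡ 81 (mod 109)
106^6 ≡ 75 (mod 109)
106^9 ≡ 46 (mod 109)
106^12 ≡ 66 (mod 109)
106^18 ≡ 45 (mod 109)
106^27 ≡ 108 (mod 109)
106^36 ≡ 63 (mod 109)
106^54 ≡ 1 (mod 109) ✓
Hence ord(106) = 54.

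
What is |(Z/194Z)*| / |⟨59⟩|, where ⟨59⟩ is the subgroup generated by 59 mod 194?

1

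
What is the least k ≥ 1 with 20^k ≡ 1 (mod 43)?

42

ord(20) | φ(43) = 43 − 1 = 42 = 2 · 3 · 7.
Divisors of 42: 1, 2, 3, 6, 7, 14, 21, 42.
Check 20^d mod 43 for each divisor in increasing order:
20^1 ≡ 20 (mod 43)
20^2 ≡ 13 (mod 43)
20^3 ≡ 2 (mod 43)
20^6 ≡ 4 (mod 43)
20^7 ≡ 37 (mod 43)
20^14 ≡ 36 (mod 43)
20^21 ≡ 42 (mod 43)
20^42 ≡ 1 (mod 43) ✓
Therefore the multiplicative order of 20 modulo 43 is 42.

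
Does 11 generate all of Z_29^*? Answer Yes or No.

φ(29) = 29 − 1 = 28 = 2^2 · 7.
It suffices to check that the order of 11 is not a proper divisor of 28: compute 11^(28/q) for q ∈ {2, 7}.
11^14 ≡ 28 (mod 29)  [q = 2: ≢ 1 ✓]
11^4 ≡ 25 (mod 29)  [q = 7: ≢ 1 ✓]
Every test exponent gives a nontrivial residue, hence 11 generates the full group.

Yes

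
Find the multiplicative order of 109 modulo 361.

342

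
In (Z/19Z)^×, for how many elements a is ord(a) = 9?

6

φ(19) = 19 − 1 = 18 = 2 · 3^2.
In a cyclic group of order 18, there are φ(d) elements of order d for each divisor d of 18, and zero for non-divisors.
9 = 3^2 divides 18, and φ(9) = 6.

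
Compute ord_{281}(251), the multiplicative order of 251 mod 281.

280

By Lagrange's theorem, ord_281(251) divides φ(281) = 281 − 1 = 280 = 2^3 · 5 · 7.
Divisors of 280: 1, 2, 4, 5, 7, 8, 10, 14, 20, 28, 35, 40, 56, 70, 140, 280.
Compute 251^d (mod 281) for the divisors d until we hit 1:
251^1 ≡ 251 (mod 281)
251^2 ≡ 57 (mod 281)
251^4 ≡ 158 (mod 281)
251^5 ≡ 37 (mod 281)
251^7 ≡ 142 (mod 281)
251^8 ≡ 236 (mod 281)
251^10 ≡ 245 (mod 281)
251^14 ≡ 213 (mod 281)
251^20 ≡ 172 (mod 281)
251^28 ≡ 128 (mod 281)
251^35 ≡ 192 (mod 281)
251^40 ≡ 79 (mod 281)
251^56 ≡ 86 (mod 281)
251^70 ≡ 53 (mod 281)
251^140 ≡ 280 (mod 281)
251^280 ≡ 1 (mod 281) ✓
The smallest such exponent is 280, so the order of 251 is 280.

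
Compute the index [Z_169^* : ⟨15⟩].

1

The order of 15 must divide φ(169) = φ(13^2) = 13·(13−1) = 156 = 2^2 · 3 · 13.
Divisors of 156: 1, 2, 3, 4, 6, 12, 13, 26, 39, 52, 78, 156.
Check 15^d mod 169 for each divisor in increasing order:
15^1 ≡ 15 (mod 169)
15^2 ≡ 56 (mod 169)
15^3 ≡ 164 (mod 169)
15^4 ≡ 94 (mod 169)
15^6 ≡ 25 (mod 169)
15^12 ≡ 118 (mod 169)
15^13 ≡ 80 (mod 169)
15^26 ≡ 147 (mod 169)
15^39 ≡ 99 (mod 169)
15^52 ≡ 146 (mod 169)
15^78 ≡ 168 (mod 169)
15^156 ≡ 1 (mod 169) ✓
So ord_169(15) = 156, hence |⟨15⟩| = 156.
[(Z/169Z)^× : ⟨15⟩] = 156/156 = 1.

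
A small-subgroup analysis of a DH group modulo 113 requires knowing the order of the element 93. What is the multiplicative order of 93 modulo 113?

112

The order of 93 must divide φ(113) = 113 − 1 = 112 = 2^4 · 7.
Divisors of 112: 1, 2, 4, 7, 8, 14, 16, 28, 56, 112.
Test each divisor d:
93^1 ≡ 93
93^2 ≡ 61
93^4 ≡ 105
93^7 ≡ 42
93^8 ≡ 64
93^14 ≡ 69
93^16 ≡ 28
93^28 ≡ 15
93^56 ≡ 112
93^112 ≡ 1
Therefore the multiplicative order of 93 modulo 113 is 112.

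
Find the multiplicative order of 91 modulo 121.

55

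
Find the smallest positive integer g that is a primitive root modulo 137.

3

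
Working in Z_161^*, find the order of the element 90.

22

The order of 90 must divide φ(161) = φ(7·23) = (7−1)·(23−1) = 6·22 = 132 = 2^2 · 3 · 11.
Divisors of 132: 1, 2, 3, 4, 6, 11, 12, 22, 33, 44, 66, 132.
Test each divisor d:
90^1 ≡ 90
90^2 ≡ 50
90^3 ≡ 153
90^4 ≡ 85
90^6 ≡ 64
90^11 ≡ 160
90^12 ≡ 71
90^22 ≡ 1
So ord_161(90) = 22.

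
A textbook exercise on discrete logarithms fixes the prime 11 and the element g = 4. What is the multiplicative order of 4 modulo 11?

5

Since 4 ∈ (Z/11Z)^×, its order divides φ(11) = 11 − 1 = 10 = 2 · 5.
Divisors of 10: 1, 2, 5, 10.
Compute 4^d (mod 11) for the divisors d until we hit 1:
4^1 ≡ 4 (mod 11)
4^2 ≡ 5 (mod 11)
4^5 ≡ 1 (mod 11) ✓
Therefore the multiplicative order of 4 modulo 11 is 5.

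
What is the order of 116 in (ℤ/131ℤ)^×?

ord(116) | φ(131) = 131 − 1 = 130 = 2 · 5 · 13.
Divisors of 130: 1, 2, 5, 10, 13, 26, 65, 130.
Test each divisor d:
116^1 ≡ 116
116^2 ≡ 94
116^5 ≡ 32
116^10 ≡ 107
116^13 ≡ 42
116^26 ≡ 61
116^65 ≡ 130
116^130 ≡ 1
So ord_131(116) = 130.

130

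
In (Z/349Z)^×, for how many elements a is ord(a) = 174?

56

φ(349) = 349 − 1 = 348 = 2^2 · 3 · 29.
In a cyclic group of order 348, there are φ(d) elements of order d for each divisor d of 348, and zero for non-divisors.
174 = 2 · 3 · 29 divides 348, and φ(174) = 56.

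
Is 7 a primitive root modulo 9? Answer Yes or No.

No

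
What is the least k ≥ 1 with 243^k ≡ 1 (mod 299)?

33

The order of 243 must divide φ(299) = φ(13·23) = (13−1)·(23−1) = 12·22 = 264 = 2^3 · 3 · 11.
Divisors of 264: 1, 2, 3, 4, 6, 8, 11, 12, 22, 24, 33, 44, 66, 88, 132, 264.
Check 243^d mod 299 for each divisor in increasing order:
243^1 ≡ 243 (mod 299)
243^2 ≡ 146 (mod 299)
243^3 ≡ 196 (mod 299)
243^4 ≡ 87 (mod 299)
243^6 ≡ 144 (mod 299)
243^8 ≡ 94 (mod 299)
243^11 ≡ 185 (mod 299)
243^12 ≡ 105 (mod 299)
243^22 ≡ 139 (mod 299)
243^24 ≡ 261 (mod 299)
243^33 ≡ 1 (mod 299) ✓
The smallest such exponent is 33, so the order of 243 is 33.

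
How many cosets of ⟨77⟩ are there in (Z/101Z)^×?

2

The order of 77 must divide φ(101) = 101 − 1 = 100 = 2^2 · 5^2.
Divisors of 100: 1, 2, 4, 5, 10, 20, 25, 50, 100.
Evaluate successive powers at the divisors of 100:
77^1 ≡ 77 (mod 101)
77^2 ≡ 71 (mod 101)
77^4 ≡ 92 (mod 101)
77^5 ≡ 14 (mod 101)
77^10 ≡ 95 (mod 101)
77^20 ≡ 36 (mod 101)
77^25 ≡ 100 (mod 101)
77^50 ≡ 1 (mod 101) ✓
So ord_101(77) = 50, hence |⟨77⟩| = 50.
Index = |(Z/101Z)^×| / |⟨77⟩| = 100 / 50 = 2.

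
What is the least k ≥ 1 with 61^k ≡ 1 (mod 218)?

54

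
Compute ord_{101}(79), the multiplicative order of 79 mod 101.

Since 79 ∈ (Z/101Z)^×, its order divides φ(101) = 101 − 1 = 100 = 2^2 · 5^2.
Divisors of 100: 1, 2, 4, 5, 10, 20, 25, 50, 100.
Evaluate successive powers at the divisors of 100:
79^1 ≡ 79 (mod 101)
79^2 ≡ 80 (mod 101)
79^4 ≡ 37 (mod 101)
79^5 ≡ 95 (mod 101)
79^10 ≡ 36 (mod 101)
79^20 ≡ 84 (mod 101)
79^25 ≡ 1 (mod 101) ✓
Hence ord(79) = 25.

25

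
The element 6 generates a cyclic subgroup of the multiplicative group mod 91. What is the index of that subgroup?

ord(6) | φ(91) = φ(7·13) = (7−1)·(13−1) = 6·12 = 72 = 2^3 · 3^2.
Divisors of 72: 1, 2, 3, 4, 6, 8, 9, 12, 18, 24, 36, 72.
Compute 6^d (mod 91) for the divisors d until we hit 1:
6^1 ≡ 6
6^2 ≡ 36
6^3 ≡ 34
6^4 ≡ 22
6^6 ≡ 64
6^8 ≡ 29
6^9 ≡ 83
6^12 ≡ 1
So ord_91(6) = 12, hence |⟨6⟩| = 12.
Index = |(Z/91Z)^×| / |⟨6⟩| = 72 / 12 = 6.

6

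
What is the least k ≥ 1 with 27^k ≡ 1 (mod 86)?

The order of 27 must divide φ(86) = φ(2)·φ(43) = 1·42 = 42 = 2 · 3 · 7.
Divisors of 42: 1, 2, 3, 6, 7, 14, 21, 42.
Check 27^d mod 86 for each divisor in increasing order:
27^1 ≡ 27 (mod 86)
27^2 ≡ 41 (mod 86)
27^3 ≡ 75 (mod 86)
27^6 ≡ 35 (mod 86)
27^7 ≡ 85 (mod 86)
27^14 ≡ 1 (mod 86) ✓
Hence ord(27) = 14.

14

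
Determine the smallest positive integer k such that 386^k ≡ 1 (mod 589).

45

By Lagrange's theorem, ord_589(386) divides φ(589) = φ(19·31) = (19−1)·(31−1) = 18·30 = 540 = 2^2 · 3^3 · 5.
Divisors of 540: 1, 2, 3, 4, 5, 6, 9, 10, 12, 15, 18, 20, 27, 30, 36, 45, 54, 60, 90, 108, 135, 180, 270, 540.
Evaluate successive powers at the divisors of 540:
386^1 ≡ 386
386^2 ≡ 568
386^3 ≡ 140
386^4 ≡ 441
386^5 ≡ 5
386^6 ≡ 163
386^9 ≡ 438
386^10 ≡ 25
386^12 ≡ 64
386^15 ≡ 125
386^18 ≡ 419
386^20 ≡ 36
386^27 ≡ 343
386^30 ≡ 311
386^36 ≡ 39
386^45 ≡ 1
Therefore the multiplicative order of 386 modulo 589 is 45.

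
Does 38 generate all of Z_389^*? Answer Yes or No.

Yes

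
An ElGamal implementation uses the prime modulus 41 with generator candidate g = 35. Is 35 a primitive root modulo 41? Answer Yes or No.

φ(41) = 41 − 1 = 40 = 2^3 · 5.
It suffices to check that the order of 35 is not a proper divisor of 40: compute 35^(40/q) for q ∈ {2, 5}.
35^20 ≡ 40 (mod 41)  [q = 2: ≢ 1 ✓]
35^8 ≡ 10 (mod 41)  [q = 5: ≢ 1 ✓]
Every test exponent gives a nontrivial residue, hence 35 generates the full group.

Yes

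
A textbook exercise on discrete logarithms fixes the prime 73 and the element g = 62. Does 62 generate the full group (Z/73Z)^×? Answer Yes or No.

Yes

φ(73) = 73 − 1 = 72 = 2^3 · 3^2.
An element g generates (Z/73Z)^× iff g^(72/q) ≢ 1 (mod 73) for each prime q ∈ {2, 3}.
62^36 ≡ 72 (mod 73)  [q = 2: ≢ 1 ✓]
62^24 ≡ 8 (mod 73)  [q = 3: ≢ 1 ✓]
All checks pass, so 62 has order 72 and is a primitive root modulo 73.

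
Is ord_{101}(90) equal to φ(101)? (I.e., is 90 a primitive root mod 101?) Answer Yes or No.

Yes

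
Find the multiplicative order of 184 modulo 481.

ord(184) | φ(481) = φ(13·37) = (13−1)·(37−1) = 12·36 = 432 = 2^4 · 3^3.
Divisors of 432: 1, 2, 3, 4, 6, 8, 9, 12, 16, 18, 24, 27, 36, 48, 54, 72, 108, 144, 216, 432.
Check 184^d mod 481 for each divisor in increasing order:
184^1 ≡ 184 (mod 481)
184^2 ≡ 186 (mod 481)
184^3 ≡ 73 (mod 481)
184^4 ≡ 445 (mod 481)
184^6 ≡ 38 (mod 481)
184^8 ≡ 334 (mod 481)
184^9 ≡ 369 (mod 481)
184^12 ≡ 1 (mod 481) ✓
Hence ord(184) = 12.

12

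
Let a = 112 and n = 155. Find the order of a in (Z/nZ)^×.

Since 112 ∈ (Z/155Z)^×, its order divides φ(155) = φ(5·31) = (5−1)·(31−1) = 4·30 = 120 = 2^3 · 3 · 5.
Divisors of 120: 1, 2, 3, 4, 5, 6, 8, 10, 12, 15, 20, 24, 30, 40, 60, 120.
Compute 112^d (mod 155) for the divisors d until we hit 1:
112^1 ≡ 112 (mod 155)
112^2 ≡ 144 (mod 155)
112^3 ≡ 8 (mod 155)
112^4 ≡ 121 (mod 155)
112^5 ≡ 67 (mod 155)
112^6 ≡ 64 (mod 155)
112^8 ≡ 71 (mod 155)
112^10 ≡ 149 (mod 155)
112^12 ≡ 66 (mod 155)
112^15 ≡ 63 (mod 155)
112^20 ≡ 36 (mod 155)
112^24 ≡ 16 (mod 155)
112^30 ≡ 94 (mod 155)
112^40 ≡ 56 (mod 155)
112^60 ≡ 1 (mod 155) ✓
So ord_155(112) = 60.

60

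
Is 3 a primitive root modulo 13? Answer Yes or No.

φ(13) = 13 − 1 = 12 = 2^2 · 3.
3 is a primitive root mod 13 iff 3^(φ(13)/q) ≢ 1 for every prime q | φ(13), i.e. q ∈ {2, 3}.
3^6 ≡ 1 (mod 13)  [q = 2: ≡ 1 ✗]
3^4 ≡ 3 (mod 13)  [q = 3: ≢ 1 ✓]
The check at q = 2 fails, so 3 generates a proper subgroup.

No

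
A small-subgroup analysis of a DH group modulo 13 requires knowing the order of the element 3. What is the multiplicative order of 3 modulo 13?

3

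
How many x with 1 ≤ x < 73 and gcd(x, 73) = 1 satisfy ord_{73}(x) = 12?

4

φ(73) = 73 − 1 = 72 = 2^3 · 3^2.
(Z/73Z)^× is cyclic (|G| = 72); a cyclic group of order m has exactly φ(d) elements of each order d | m, and none otherwise.
12 = 2^2 · 3 divides 72, and φ(12) = 4.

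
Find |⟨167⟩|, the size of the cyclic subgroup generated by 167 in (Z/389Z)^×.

388

The order of 167 must divide φ(389) = 389 − 1 = 388 = 2^2 · 97.
Divisors of 388: 1, 2, 4, 97, 194, 388.
Evaluate successive powers at the divisors of 388:
167^1 ≡ 167 (mod 389)
167^2 ≡ 270 (mod 389)
167^4 ≡ 157 (mod 389)
167^97 ≡ 115 (mod 389)
167^194 ≡ 388 (mod 389)
167^388 ≡ 1 (mod 389) ✓
The smallest such exponent is 388, so the order of 167 is 388.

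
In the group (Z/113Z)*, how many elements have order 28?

φ(113) = 113 − 1 = 112 = 2^4 · 7.
Since (Z/113Z)^× is cyclic of order 112, the number of elements of order d is φ(d) when d | 112 and 0 otherwise.
28 = 2^2 · 7 divides 112, and φ(28) = 12.

12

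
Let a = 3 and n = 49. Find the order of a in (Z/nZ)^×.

The order of 3 must divide φ(49) = φ(7^2) = 7·(7−1) = 42 = 2 · 3 · 7.
Divisors of 42: 1, 2, 3, 6, 7, 14, 21, 42.
Test each divisor d:
3^1 ≡ 3 (mod 49)
3^2 ≡ 9 (mod 49)
3^3 ≡ 27 (mod 49)
3^6 ≡ 43 (mod 49)
3^7 ≡ 31 (mod 49)
3^14 ≡ 30 (mod 49)
3^21 ≡ 48 (mod 49)
3^42 ≡ 1 (mod 49) ✓
The smallest such exponent is 42, so the order of 3 is 42.

42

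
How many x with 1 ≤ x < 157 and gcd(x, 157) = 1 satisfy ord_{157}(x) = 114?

0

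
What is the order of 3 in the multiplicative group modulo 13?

Since 3 ∈ (Z/13Z)^×, its order divides φ(13) = 13 − 1 = 12 = 2^2 · 3.
Divisors of 12: 1, 2, 3, 4, 6, 12.
Check 3^d mod 13 for each divisor in increasing order:
3^1 ≡ 3 (mod 13)
3^2 ≡ 9 (mod 13)
3^3 ≡ 1 (mod 13) ✓
Hence ord(3) = 3.

3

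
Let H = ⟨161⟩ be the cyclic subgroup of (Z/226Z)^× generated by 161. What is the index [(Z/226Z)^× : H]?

7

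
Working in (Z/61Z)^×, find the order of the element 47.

Since 47 ∈ (Z/61Z)^×, its order divides φ(61) = 61 − 1 = 60 = 2^2 · 3 · 5.
Divisors of 60: 1, 2, 3, 4, 5, 6, 10, 12, 15, 20, 30, 60.
Test each divisor d:
47^1 ≡ 47 (mod 61)
47^2 ≡ 13 (mod 61)
47^3 ≡ 1 (mod 61) ✓
Therefore the multiplicative order of 47 modulo 61 is 3.

3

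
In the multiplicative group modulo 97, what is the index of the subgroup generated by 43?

4

Since 43 ∈ (Z/97Z)^×, its order divides φ(97) = 97 − 1 = 96 = 2^5 · 3.
Divisors of 96: 1, 2, 3, 4, 6, 8, 12, 16, 24, 32, 48, 96.
Evaluate successive powers at the divisors of 96:
43^1 ≡ 43 (mod 97)
43^2 ≡ 6 (mod 97)
43^3 ≡ 64 (mod 97)
43^4 ≡ 36 (mod 97)
43^6 ≡ 22 (mod 97)
43^8 ≡ 35 (mod 97)
43^12 ≡ 96 (mod 97)
43^16 ≡ 61 (mod 97)
43^24 ≡ 1 (mod 97) ✓
Thus |⟨43⟩| = ord(43) = 24.
The index is φ(97) / ord(43) = 96 / 24 = 4.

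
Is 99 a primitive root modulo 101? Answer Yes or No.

φ(101) = 101 − 1 = 100 = 2^2 · 5^2.
An element g generates (Z/101Z)^× iff g^(100/q) ≢ 1 (mod 101) for each prime q ∈ {2, 5}.
99^50 ≡ 100 (mod 101)  [q = 2: ≢ 1 ✓]
99^20 ≡ 95 (mod 101)  [q = 5: ≢ 1 ✓]
All checks pass, so 99 has order 100 and is a primitive root modulo 101.

Yes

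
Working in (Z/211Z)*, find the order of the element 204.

105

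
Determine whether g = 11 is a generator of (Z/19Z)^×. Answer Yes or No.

φ(19) = 19 − 1 = 18 = 2 · 3^2.
11 is a primitive root mod 19 iff 11^(φ(19)/q) ≢ 1 for every prime q | φ(19), i.e. q ∈ {2, 3}.
11^9 ≡ 1 (mod 19)  [q = 2: ≡ 1 ✗]
11^6 ≡ 1 (mod 19)  [q = 3: ≡ 1 ✗]
Since 11^9 ≡ 1, the order of 11 divides 9 < 18, so 11 is not a primitive root.

No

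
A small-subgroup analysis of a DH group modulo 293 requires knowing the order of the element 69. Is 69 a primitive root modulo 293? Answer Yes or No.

No

φ(293) = 293 − 1 = 292 = 2^2 · 73.
It suffices to check that the order of 69 is not a proper divisor of 292: compute 69^(292/q) for q ∈ {2, 73}.
69^146 ≡ 1 (mod 293)  [q = 2: ≡ 1 ✗]
69^4 ≡ 55 (mod 293)  [q = 73: ≢ 1 ✓]
Since 69^146 ≡ 1, the order of 69 divides 146 < 292, so 69 is not a primitive root.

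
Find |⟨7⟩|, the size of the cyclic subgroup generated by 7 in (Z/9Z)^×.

3

By Lagrange's theorem, ord_9(7) divides φ(9) = φ(3^2) = 3·(3−1) = 6 = 2 · 3.
Divisors of 6: 1, 2, 3, 6.
Check 7^d mod 9 for each divisor in increasing order:
7^1 ≡ 7 (mod 9)
7^2 ≡ 4 (mod 9)
7^3 ≡ 1 (mod 9) ✓
Hence ord(7) = 3.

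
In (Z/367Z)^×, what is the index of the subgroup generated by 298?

2

Since 298 ∈ (Z/367Z)^×, its order divides φ(367) = 367 − 1 = 366 = 2 · 3 · 61.
Divisors of 366: 1, 2, 3, 6, 61, 122, 183, 366.
Test each divisor d:
298^1 ≡ 298 (mod 367)
298^2 ≡ 357 (mod 367)
298^3 ≡ 323 (mod 367)
298^6 ≡ 101 (mod 367)
298^61 ≡ 283 (mod 367)
298^122 ≡ 83 (mod 367)
298^183 ≡ 1 (mod 367) ✓
Thus |⟨298⟩| = ord(298) = 183.
[(Z/367Z)^× : ⟨298⟩] = 366/183 = 2.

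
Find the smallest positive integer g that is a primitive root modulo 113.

3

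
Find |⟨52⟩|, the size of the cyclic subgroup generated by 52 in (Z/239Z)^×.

34

The order of 52 must divide φ(239) = 239 − 1 = 238 = 2 · 7 · 17.
Divisors of 238: 1, 2, 7, 14, 17, 34, 119, 238.
Test each divisor d:
52^1 ≡ 52 (mod 239)
52^2 ≡ 75 (mod 239)
52^7 ≡ 168 (mod 239)
52^14 ≡ 22 (mod 239)
52^17 ≡ 238 (mod 239)
52^34 ≡ 1 (mod 239) ✓
Hence ord(52) = 34.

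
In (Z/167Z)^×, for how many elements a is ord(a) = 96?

0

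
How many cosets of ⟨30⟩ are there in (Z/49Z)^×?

14

By Lagrange's theorem, ord_49(30) divides φ(49) = φ(7^2) = 7·(7−1) = 42 = 2 · 3 · 7.
Divisors of 42: 1, 2, 3, 6, 7, 14, 21, 42.
Test each divisor d:
30^1 ≡ 30 (mod 49)
30^2 ≡ 18 (mod 49)
30^3 ≡ 1 (mod 49) ✓
The order of 30 is 3, so the subgroup it generates has 3 elements.
[(Z/49Z)^× : ⟨30⟩] = 42/3 = 14.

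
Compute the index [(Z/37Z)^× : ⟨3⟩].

2

ord(3) | φ(37) = 37 − 1 = 36 = 2^2 · 3^2.
Divisors of 36: 1, 2, 3, 4, 6, 9, 12, 18, 36.
Check 3^d mod 37 for each divisor in increasing order:
3^1 ≡ 3 (mod 37)
3^2 ≡ 9 (mod 37)
3^3 ≡ 27 (mod 37)
3^4 ≡ 7 (mod 37)
3^6 ≡ 26 (mod 37)
3^9 ≡ 36 (mod 37)
3^12 ≡ 10 (mod 37)
3^18 ≡ 1 (mod 37) ✓
Thus |⟨3⟩| = ord(3) = 18.
[(Z/37Z)^× : ⟨3⟩] = 36/18 = 2.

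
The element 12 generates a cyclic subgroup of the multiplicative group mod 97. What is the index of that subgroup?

The order of 12 must divide φ(97) = 97 − 1 = 96 = 2^5 · 3.
Divisors of 96: 1, 2, 3, 4, 6, 8, 12, 16, 24, 32, 48, 96.
Evaluate successive powers at the divisors of 96:
12^1 ≡ 12
12^2 ≡ 47
12^3 ≡ 79
12^4 ≡ 75
12^6 ≡ 33
12^8 ≡ 96
12^12 ≡ 22
12^16 ≡ 1
So ord_97(12) = 16, hence |⟨12⟩| = 16.
Index = |(Z/97Z)^×| / |⟨12⟩| = 96 / 16 = 6.

6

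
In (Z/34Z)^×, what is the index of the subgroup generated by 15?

2

ord(15) | φ(34) = φ(2)·φ(17) = 1·16 = 16 = 2^4.
Divisors of 16: 1, 2, 4, 8, 16.
Compute 15^d (mod 34) for the divisors d until we hit 1:
15^1 ≡ 15
15^2 ≡ 21
15^4 ≡ 33
15^8 ≡ 1
Thus |⟨15⟩| = ord(15) = 8.
[(Z/34Z)^× : ⟨15⟩] = 16/8 = 2.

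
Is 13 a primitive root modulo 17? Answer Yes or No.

φ(17) = 17 − 1 = 16 = 2^4.
It suffices to check that the order of 13 is not a proper divisor of 16: compute 13^(16/q) for q ∈ {2}.
13^8 ≡ 1 (mod 17)  [q = 2: ≡ 1 ✗]
Since 13^8 ≡ 1, the order of 13 divides 8 < 16, so 13 is not a primitive root.

No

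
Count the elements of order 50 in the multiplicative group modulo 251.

20

φ(251) = 251 − 1 = 250 = 2 · 5^3.
(Z/251Z)^× is cyclic (|G| = 250); a cyclic group of order m has exactly φ(d) elements of each order d | m, and none otherwise.
50 = 2 · 5^2 divides 250, and φ(50) = 20.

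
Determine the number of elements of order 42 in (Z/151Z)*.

0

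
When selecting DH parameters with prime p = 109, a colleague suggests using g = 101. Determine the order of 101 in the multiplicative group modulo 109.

ord(101) | φ(109) = 109 − 1 = 108 = 2^2 · 3^3.
Divisors of 108: 1, 2, 3, 4, 6, 9, 12, 18, 27, 36, 54, 108.
Compute 101^d (mod 109) for the divisors d until we hit 1:
101^1 ≡ 101 (mod 109)
101^2 ≡ 64 (mod 109)
101^3 ≡ 33 (mod 109)
101^4 ≡ 63 (mod 109)
101^6 ≡ 108 (mod 109)
101^9 ≡ 76 (mod 109)
101^12 ≡ 1 (mod 109) ✓
The smallest such exponent is 12, so the order of 101 is 12.

12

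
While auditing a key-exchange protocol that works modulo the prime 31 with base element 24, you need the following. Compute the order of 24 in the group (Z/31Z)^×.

30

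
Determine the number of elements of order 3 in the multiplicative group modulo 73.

2

φ(73) = 73 − 1 = 72 = 2^3 · 3^2.
(Z/73Z)^× is cyclic (|G| = 72); a cyclic group of order m has exactly φ(d) elements of each order d | m, and none otherwise.
3 | 72, and φ(3) = 3 − 1 = 2.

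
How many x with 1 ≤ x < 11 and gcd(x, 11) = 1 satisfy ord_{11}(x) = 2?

φ(11) = 11 − 1 = 10 = 2 · 5.
(Z/11Z)^× is cyclic (|G| = 10); a cyclic group of order m has exactly φ(d) elements of each order d | m, and none otherwise.
2 | 10, and φ(2) = 2 − 1 = 1.

1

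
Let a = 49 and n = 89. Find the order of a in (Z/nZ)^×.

44

The order of 49 must divide φ(89) = 89 − 1 = 88 = 2^3 · 11.
Divisors of 88: 1, 2, 4, 8, 11, 22, 44, 88.
Check 49^d mod 89 for each divisor in increasing order:
49^1 ≡ 49 (mod 89)
49^2 ≡ 87 (mod 89)
49^4 ≡ 4 (mod 89)
49^8 ≡ 16 (mod 89)
49^11 ≡ 34 (mod 89)
49^22 ≡ 88 (mod 89)
49^44 ≡ 1 (mod 89) ✓
Therefore the multiplicative order of 49 modulo 89 is 44.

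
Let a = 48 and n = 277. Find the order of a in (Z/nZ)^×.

The order of 48 must divide φ(277) = 277 − 1 = 276 = 2^2 · 3 · 23.
Divisors of 276: 1, 2, 3, 4, 6, 12, 23, 46, 69, 92, 138, 276.
Evaluate successive powers at the divisors of 276:
48^1 ≡ 48 (mod 277)
48^2 ≡ 88 (mod 277)
48^3 ≡ 69 (mod 277)
48^4 ≡ 265 (mod 277)
48^6 ≡ 52 (mod 277)
48^12 ≡ 211 (mod 277)
48^23 ≡ 160 (mod 277)
48^46 ≡ 116 (mod 277)
48^69 ≡ 1 (mod 277) ✓
Therefore the multiplicative order of 48 modulo 277 is 69.

69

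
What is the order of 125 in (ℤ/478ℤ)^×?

119

By Lagrange's theorem, ord_478(125) divides φ(478) = φ(2)·φ(239) = 1·238 = 238 = 2 · 7 · 17.
Divisors of 238: 1, 2, 7, 14, 17, 34, 119, 238.
Compute 125^d (mod 478) for the divisors d until we hit 1:
125^1 ≡ 125
125^2 ≡ 329
125^7 ≡ 275
125^14 ≡ 101
125^17 ≡ 283
125^34 ≡ 263
125^119 ≡ 1
The smallest such exponent is 119, so the order of 125 is 119.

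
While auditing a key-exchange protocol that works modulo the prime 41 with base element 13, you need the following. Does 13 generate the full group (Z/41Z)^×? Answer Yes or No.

Yes

φ(41) = 41 − 1 = 40 = 2^3 · 5.
It suffices to check that the order of 13 is not a proper divisor of 40: compute 13^(40/q) for q ∈ {2, 5}.
13^20 ≡ 40 (mod 41)  [q = 2: ≢ 1 ✓]
13^8 ≡ 10 (mod 41)  [q = 5: ≢ 1 ✓]
Every test exponent gives a nontrivial residue, hence 13 generates the full group.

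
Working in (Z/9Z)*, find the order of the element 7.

ord(7) | φ(9) = φ(3^2) = 3·(3−1) = 6 = 2 · 3.
Divisors of 6: 1, 2, 3, 6.
Compute 7^d (mod 9) for the divisors d until we hit 1:
7^1 ≡ 7
7^2 ≡ 4
7^3 ≡ 1
Hence ord(7) = 3.

3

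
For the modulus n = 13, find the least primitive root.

φ(13) = 13 − 1 = 12 = 2^2 · 3.
g is a primitive root iff g^(12/q) ≢ 1 (mod 13) for each prime q ∈ {2, 3}.
g = 2: 2^6 ≡ 12; 2^4 ≡ 3 — none is 1, so 2 is a primitive root.
The smallest primitive root modulo 13 is 2.

2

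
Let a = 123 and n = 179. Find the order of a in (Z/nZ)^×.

178

Since 123 ∈ (Z/179Z)^×, its order divides φ(179) = 179 − 1 = 178 = 2 · 89.
Divisors of 178: 1, 2, 89, 178.
Test each divisor d:
123^1 ≡ 123 (mod 179)
123^2 ≡ 93 (mod 179)
123^89 ≡ 178 (mod 179)
123^178 ≡ 1 (mod 179) ✓
The smallest such exponent is 178, so the order of 123 is 178.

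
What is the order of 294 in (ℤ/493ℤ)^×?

The order of 294 must divide φ(493) = φ(17·29) = (17−1)·(29−1) = 16·28 = 448 = 2^6 · 7.
Divisors of 448: 1, 2, 4, 7, 8, 14, 16, 28, 32, 56, 64, 112, 224, 448.
Check 294^d mod 493 for each divisor in increasing order:
294^1 ≡ 294
294^2 ≡ 161
294^4 ≡ 285
294^7 ≡ 231
294^8 ≡ 373
294^14 ≡ 117
294^16 ≡ 103
294^28 ≡ 378
294^32 ≡ 256
294^56 ≡ 407
294^64 ≡ 460
294^112 ≡ 1
Hence ord(294) = 112.

112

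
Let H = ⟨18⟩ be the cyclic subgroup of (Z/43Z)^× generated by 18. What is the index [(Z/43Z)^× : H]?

1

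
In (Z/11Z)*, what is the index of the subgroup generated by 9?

By Lagrange's theorem, ord_11(9) divides φ(11) = 11 − 1 = 10 = 2 · 5.
Divisors of 10: 1, 2, 5, 10.
Check 9^d mod 11 for each divisor in increasing order:
9^1 ≡ 9 (mod 11)
9^2 ≡ 4 (mod 11)
9^5 ≡ 1 (mod 11) ✓
Thus |⟨9⟩| = ord(9) = 5.
The index is φ(11) / ord(9) = 10 / 5 = 2.

2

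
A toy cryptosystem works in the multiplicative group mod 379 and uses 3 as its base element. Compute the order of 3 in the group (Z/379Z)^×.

Since 3 ∈ (Z/379Z)^×, its order divides φ(379) = 379 − 1 = 378 = 2 · 3^3 · 7.
Divisors of 378: 1, 2, 3, 6, 7, 9, 14, 18, 21, 27, 42, 54, 63, 126, 189, 378.
Compute 3^d (mod 379) for the divisors d until we hit 1:
3^1 ≡ 3
3^2 ≡ 9
3^3 ≡ 27
3^6 ≡ 350
3^7 ≡ 292
3^9 ≡ 354
3^14 ≡ 368
3^18 ≡ 246
3^21 ≡ 199
3^27 ≡ 293
3^42 ≡ 185
3^54 ≡ 195
3^63 ≡ 52
3^126 ≡ 51
3^189 ≡ 378
3^378 ≡ 1
So ord_379(3) = 378.

378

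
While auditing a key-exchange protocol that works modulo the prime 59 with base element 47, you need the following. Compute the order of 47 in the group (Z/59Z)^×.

The order of 47 must divide φ(59) = 59 − 1 = 58 = 2 · 29.
Divisors of 58: 1, 2, 29, 58.
Evaluate successive powers at the divisors of 58:
47^1 ≡ 47
47^2 ≡ 26
47^29 ≡ 58
47^58 ≡ 1
The smallest such exponent is 58, so the order of 47 is 58.

58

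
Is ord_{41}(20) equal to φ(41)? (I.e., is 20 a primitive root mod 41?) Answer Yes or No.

No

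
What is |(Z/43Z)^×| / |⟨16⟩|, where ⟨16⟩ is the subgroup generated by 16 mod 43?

ord(16) | φ(43) = 43 − 1 = 42 = 2 · 3 · 7.
Divisors of 42: 1, 2, 3, 6, 7, 14, 21, 42.
Evaluate successive powers at the divisors of 42:
16^1 ≡ 16 (mod 43)
16^2 ≡ 41 (mod 43)
16^3 ≡ 11 (mod 43)
16^6 ≡ 35 (mod 43)
16^7 ≡ 1 (mod 43) ✓
The order of 16 is 7, so the subgroup it generates has 7 elements.
The index is φ(43) / ord(16) = 42 / 7 = 6.

6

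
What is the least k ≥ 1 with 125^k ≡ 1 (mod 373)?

The order of 125 must divide φ(373) = 373 − 1 = 372 = 2^2 · 3 · 31.
Divisors of 372: 1, 2, 3, 4, 6, 12, 31, 62, 93, 124, 186, 372.
Compute 125^d (mod 373) for the divisors d until we hit 1:
125^1 ≡ 125 (mod 373)
125^2 ≡ 332 (mod 373)
125^3 ≡ 97 (mod 373)
125^4 ≡ 189 (mod 373)
125^6 ≡ 84 (mod 373)
125^12 ≡ 342 (mod 373)
125^31 ≡ 104 (mod 373)
125^62 ≡ 372 (mod 373)
125^93 ≡ 269 (mod 373)
125^124 ≡ 1 (mod 373) ✓
The smallest such exponent is 124, so the order of 125 is 124.

124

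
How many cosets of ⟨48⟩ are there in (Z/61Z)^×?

Since 48 ∈ (Z/61Z)^×, its order divides φ(61) = 61 − 1 = 60 = 2^2 · 3 · 5.
Divisors of 60: 1, 2, 3, 4, 5, 6, 10, 12, 15, 20, 30, 60.
Check 48^d mod 61 for each divisor in increasing order:
48^1 ≡ 48 (mod 61)
48^2 ≡ 47 (mod 61)
48^3 ≡ 60 (mod 61)
48^4 ≡ 13 (mod 61)
48^5 ≡ 14 (mod 61)
48^6 ≡ 1 (mod 61) ✓
The order of 48 is 6, so the subgroup it generates has 6 elements.
[(Z/61Z)^× : ⟨48⟩] = 60/6 = 10.

10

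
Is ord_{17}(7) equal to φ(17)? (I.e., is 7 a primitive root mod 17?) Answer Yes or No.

φ(17) = 17 − 1 = 16 = 2^4.
7 is a primitive root mod 17 iff 7^(φ(17)/q) ≢ 1 for every prime q | φ(17), i.e. q ∈ {2}.
7^8 ≡ 16 (mod 17)  [q = 2: ≢ 1 ✓]
None equal 1, so ord_17(7) = 16: 7 is a primitive root.

Yes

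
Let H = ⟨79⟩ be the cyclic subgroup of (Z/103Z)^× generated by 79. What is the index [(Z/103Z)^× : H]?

Since 79 ∈ (Z/103Z)^×, its order divides φ(103) = 103 − 1 = 102 = 2 · 3 · 17.
Divisors of 102: 1, 2, 3, 6, 17, 34, 51, 102.
Evaluate successive powers at the divisors of 102:
79^1 ≡ 79
79^2 ≡ 61
79^3 ≡ 81
79^6 ≡ 72
79^17 ≡ 1
Thus |⟨79⟩| = ord(79) = 17.
Index = |(Z/103Z)^×| / |⟨79⟩| = 102 / 17 = 6.

6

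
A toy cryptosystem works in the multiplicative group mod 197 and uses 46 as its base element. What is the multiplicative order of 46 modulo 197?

196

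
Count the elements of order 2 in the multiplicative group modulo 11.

φ(11) = 11 − 1 = 10 = 2 · 5.
(Z/11Z)^× is cyclic (|G| = 10); a cyclic group of order m has exactly φ(d) elements of each order d | m, and none otherwise.
2 | 10, and φ(2) = 2 − 1 = 1.

1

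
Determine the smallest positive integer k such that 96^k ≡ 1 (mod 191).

By Lagrange's theorem, ord_191(96) divides φ(191) = 191 − 1 = 190 = 2 · 5 · 19.
Divisors of 190: 1, 2, 5, 10, 19, 38, 95, 190.
Evaluate successive powers at the divisors of 190:
96^1 ≡ 96
96^2 ≡ 48
96^5 ≡ 6
96^10 ≡ 36
96^19 ≡ 109
96^38 ≡ 39
96^95 ≡ 1
So ord_191(96) = 95.

95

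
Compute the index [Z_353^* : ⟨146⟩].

ord(146) | φ(353) = 353 − 1 = 352 = 2^5 · 11.
Divisors of 352: 1, 2, 4, 8, 11, 16, 22, 32, 44, 88, 176, 352.
Test each divisor d:
146^1 ≡ 146
146^2 ≡ 136
146^4 ≡ 140
146^8 ≡ 185
146^11 ≡ 42
146^16 ≡ 337
146^22 ≡ 352
146^32 ≡ 256
146^44 ≡ 1
Thus |⟨146⟩| = ord(146) = 44.
[(Z/353Z)^× : ⟨146⟩] = 352/44 = 8.

8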